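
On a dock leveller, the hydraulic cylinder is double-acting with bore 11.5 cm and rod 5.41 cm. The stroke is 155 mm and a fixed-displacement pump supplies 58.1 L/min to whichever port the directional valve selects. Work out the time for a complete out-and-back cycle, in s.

t ≈ 2.96 s

Cap-side area A_cap = π/4 × (11.5 cm)² = 103.9 cm^2
Rod-side annular area A_ann = π/4 × (11.5² − 5.41²) = 80.88 cm^2
t_ext = A_cap·L/Q = 1.663 s
t_ret = A_ann·L/Q = 1.295 s
t_cycle = t_ext + t_ret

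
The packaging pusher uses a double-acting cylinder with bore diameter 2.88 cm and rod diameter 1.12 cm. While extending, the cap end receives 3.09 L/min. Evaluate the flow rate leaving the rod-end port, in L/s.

Cap-side area A_cap = π/4 × (2.88 cm)² = 6.514 cm^2
Rod-side annular area A_ann = π/4 × (2.88² − 1.12²) = 5.529 cm^2
Piston speed v = Q_in/A_cap; rod-end outflow Q_out = v × A_ann = Q_in × A_ann/A_cap.

Q_out ≈ 0.0437 L/s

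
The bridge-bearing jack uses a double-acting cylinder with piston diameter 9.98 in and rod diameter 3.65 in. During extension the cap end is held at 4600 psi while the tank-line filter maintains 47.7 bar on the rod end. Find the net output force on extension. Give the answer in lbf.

Cap-side area A_cap = π/4 × (9.98 in)² = 78.23 in^2
Rod-side annular area A_ann = π/4 × (9.98² − 3.65²) = 67.76 in^2
Net thrust = P_cap·A_cap − P_rod·A_ann = 3.598e5 lbf − 46880 lbf

F ≈ 3.13e5 lbf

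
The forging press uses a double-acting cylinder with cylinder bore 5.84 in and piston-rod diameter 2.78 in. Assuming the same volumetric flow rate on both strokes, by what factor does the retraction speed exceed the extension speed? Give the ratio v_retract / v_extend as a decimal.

Cap-side area A_cap = π/4 × (5.84 in)² = 26.79 in^2
Rod-side annular area A_ann = π/4 × (5.84² − 2.78²) = 20.72 in^2
For equal Q, v ∝ 1/A, so v_ret/v_ext = A_cap/A_ann.

v_ret/v_ext ≈ 1.29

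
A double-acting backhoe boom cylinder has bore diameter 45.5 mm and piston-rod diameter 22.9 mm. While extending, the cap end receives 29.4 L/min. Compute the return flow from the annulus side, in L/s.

Q_out ≈ 0.366 L/s

Cap-side area A_cap = π/4 × (45.5 mm)² = 1626 mm^2
Rod-side annular area A_ann = π/4 × (45.5² − 22.9²) = 1214 mm^2
Piston speed v = Q_in/A_cap; rod-end outflow Q_out = v × A_ann = Q_in × A_ann/A_cap.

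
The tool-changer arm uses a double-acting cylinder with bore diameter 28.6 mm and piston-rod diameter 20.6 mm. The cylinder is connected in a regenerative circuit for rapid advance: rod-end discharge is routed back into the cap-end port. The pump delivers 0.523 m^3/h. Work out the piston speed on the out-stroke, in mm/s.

In regeneration the rod-end outflow joins the pump flow into the cap end, so the net volume the pump must supply per unit advance equals the rod cross-section area.
Rod cross-section A_rod = π/4 × (20.6 mm)² = 333.3 mm^2
v = Q_pump / A_rod

v ≈ 436 mm/s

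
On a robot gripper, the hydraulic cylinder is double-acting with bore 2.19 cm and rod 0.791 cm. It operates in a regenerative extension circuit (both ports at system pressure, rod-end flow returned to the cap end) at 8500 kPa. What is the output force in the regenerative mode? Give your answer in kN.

With equal pressure on both faces, forces on the annular region cancel; the net push is pressure × rod cross-section.
Rod cross-section A_rod = π/4 × (0.791 cm)² = 0.4914 cm^2
F = P × A_rod

F ≈ 0.418 kN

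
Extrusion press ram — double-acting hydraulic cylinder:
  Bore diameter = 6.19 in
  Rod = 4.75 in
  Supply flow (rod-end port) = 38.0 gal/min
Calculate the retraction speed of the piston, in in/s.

Rod-side annular area A_ann = π/4 × (6.19² − 4.75²) = 12.37 in^2
Flow into the rod-end port fills the annular volume.
v = Q / A

v ≈ 11.8 in/s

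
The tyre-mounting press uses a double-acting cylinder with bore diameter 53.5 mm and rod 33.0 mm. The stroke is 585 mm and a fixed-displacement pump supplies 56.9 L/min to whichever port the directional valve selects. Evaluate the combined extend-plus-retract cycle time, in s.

t ≈ 2.25 s

Cap-side area A_cap = π/4 × (53.5 mm)² = 2248 mm^2
Rod-side annular area A_ann = π/4 × (53.5² − 33.0²) = 1393 mm^2
t_ext = A_cap·L/Q = 1.387 s
t_ret = A_ann·L/Q = 0.8591 s
t_cycle = t_ext + t_ret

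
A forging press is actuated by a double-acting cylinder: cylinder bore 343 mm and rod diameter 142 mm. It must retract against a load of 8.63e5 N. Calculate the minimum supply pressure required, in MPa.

Rod-side annular area A_ann = π/4 × (343² − 142²) = 76560 mm^2
Retraction: pressure acts on the annular area.
P = F / A = 8.63e5 N / A

P ≈ 11.3 MPa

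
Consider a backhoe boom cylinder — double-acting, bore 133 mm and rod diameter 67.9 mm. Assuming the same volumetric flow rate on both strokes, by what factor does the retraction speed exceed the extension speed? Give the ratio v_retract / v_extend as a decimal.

Cap-side area A_cap = π/4 × (133 mm)² = 13890 mm^2
Rod-side annular area A_ann = π/4 × (133² − 67.9²) = 10270 mm^2
For equal Q, v ∝ 1/A, so v_ret/v_ext = A_cap/A_ann.

v_ret/v_ext ≈ 1.35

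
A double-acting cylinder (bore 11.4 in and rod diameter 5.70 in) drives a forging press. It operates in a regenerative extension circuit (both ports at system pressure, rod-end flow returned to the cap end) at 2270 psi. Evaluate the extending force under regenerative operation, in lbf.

With equal pressure on both faces, forces on the annular region cancel; the net push is pressure × rod cross-section.
Rod cross-section A_rod = π/4 × (5.70 in)² = 25.52 in^2
F = P × A_rod

F ≈ 57900 lbf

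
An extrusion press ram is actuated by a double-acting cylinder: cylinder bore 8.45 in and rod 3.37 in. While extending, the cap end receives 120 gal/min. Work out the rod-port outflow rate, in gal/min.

Q_out ≈ 101 gal/min

Cap-side area A_cap = π/4 × (8.45 in)² = 56.08 in^2
Rod-side annular area A_ann = π/4 × (8.45² − 3.37²) = 47.16 in^2
Piston speed v = Q_in/A_cap; rod-end outflow Q_out = v × A_ann = Q_in × A_ann/A_cap.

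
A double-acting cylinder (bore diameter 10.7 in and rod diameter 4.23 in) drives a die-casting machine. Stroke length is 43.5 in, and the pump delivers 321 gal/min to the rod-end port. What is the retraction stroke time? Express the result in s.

t ≈ 2.67 s

Rod-side annular area A_ann = π/4 × (10.7² − 4.23²) = 75.87 in^2
Swept volume V = A × L; t = V / Q = A·L / Q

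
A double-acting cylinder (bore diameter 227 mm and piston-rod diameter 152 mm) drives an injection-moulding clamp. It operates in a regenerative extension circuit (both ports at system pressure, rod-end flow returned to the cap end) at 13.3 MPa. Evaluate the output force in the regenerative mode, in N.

F ≈ 2.41e5 N

With equal pressure on both faces, forces on the annular region cancel; the net push is pressure × rod cross-section.
Rod cross-section A_rod = π/4 × (152 mm)² = 18150 mm^2
F = P × A_rod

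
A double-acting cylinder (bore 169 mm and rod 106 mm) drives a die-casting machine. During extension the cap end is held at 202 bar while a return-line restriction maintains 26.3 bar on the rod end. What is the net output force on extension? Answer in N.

F ≈ 4.17e5 N

Cap-side area A_cap = π/4 × (169 mm)² = 22430 mm^2
Rod-side annular area A_ann = π/4 × (169² − 106²) = 13610 mm^2
Net thrust = P_cap·A_cap − P_rod·A_ann = 4.531e5 N − 35790 N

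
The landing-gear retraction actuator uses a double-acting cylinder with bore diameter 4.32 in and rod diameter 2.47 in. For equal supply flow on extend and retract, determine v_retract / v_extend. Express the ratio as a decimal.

v_ret/v_ext ≈ 1.49

Cap-side area A_cap = π/4 × (4.32 in)² = 14.66 in^2
Rod-side annular area A_ann = π/4 × (4.32² − 2.47²) = 9.866 in^2
For equal Q, v ∝ 1/A, so v_ret/v_ext = A_cap/A_ann.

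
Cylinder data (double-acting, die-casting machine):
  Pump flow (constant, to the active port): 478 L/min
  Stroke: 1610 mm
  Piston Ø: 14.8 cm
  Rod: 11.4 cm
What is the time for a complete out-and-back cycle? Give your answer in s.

Cap-side area A_cap = π/4 × (14.8 cm)² = 172.0 cm^2
Rod-side annular area A_ann = π/4 × (14.8² − 11.4²) = 69.96 cm^2
t_ext = A_cap·L/Q = 3.477 s
t_ret = A_ann·L/Q = 1.414 s
t_cycle = t_ext + t_ret

t ≈ 4.89 s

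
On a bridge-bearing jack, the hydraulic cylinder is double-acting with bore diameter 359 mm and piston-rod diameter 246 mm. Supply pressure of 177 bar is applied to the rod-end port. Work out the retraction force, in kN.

Rod-side annular area A_ann = π/4 × (359² − 246²) = 53690 mm^2
On retraction the pressure acts on the annular area (bore minus rod).
F = P × A_ann

F ≈ 950 kN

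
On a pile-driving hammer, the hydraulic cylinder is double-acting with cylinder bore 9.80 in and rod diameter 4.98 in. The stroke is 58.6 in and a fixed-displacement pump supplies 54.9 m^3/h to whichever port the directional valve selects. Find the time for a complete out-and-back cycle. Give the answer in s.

t ≈ 8.27 s

Cap-side area A_cap = π/4 × (9.80 in)² = 75.43 in^2
Rod-side annular area A_ann = π/4 × (9.80² − 4.98²) = 55.95 in^2
t_ext = A_cap·L/Q = 4.750 s
t_ret = A_ann·L/Q = 3.523 s
t_cycle = t_ext + t_ret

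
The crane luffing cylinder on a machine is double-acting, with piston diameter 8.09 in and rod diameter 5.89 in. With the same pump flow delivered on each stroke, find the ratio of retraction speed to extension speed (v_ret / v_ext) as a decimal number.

Cap-side area A_cap = π/4 × (8.09 in)² = 51.40 in^2
Rod-side annular area A_ann = π/4 × (8.09² − 5.89²) = 24.16 in^2
For equal Q, v ∝ 1/A, so v_ret/v_ext = A_cap/A_ann.

v_ret/v_ext ≈ 2.13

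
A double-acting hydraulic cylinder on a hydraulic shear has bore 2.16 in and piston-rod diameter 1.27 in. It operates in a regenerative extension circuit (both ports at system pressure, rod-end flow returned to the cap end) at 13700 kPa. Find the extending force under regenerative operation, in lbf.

F ≈ 2520 lbf

With equal pressure on both faces, forces on the annular region cancel; the net push is pressure × rod cross-section.
Rod cross-section A_rod = π/4 × (1.27 in)² = 1.267 in^2
F = P × A_rod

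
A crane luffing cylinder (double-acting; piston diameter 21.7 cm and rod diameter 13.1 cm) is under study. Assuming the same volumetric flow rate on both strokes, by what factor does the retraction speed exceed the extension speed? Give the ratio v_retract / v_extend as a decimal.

Cap-side area A_cap = π/4 × (21.7 cm)² = 369.8 cm^2
Rod-side annular area A_ann = π/4 × (21.7² − 13.1²) = 235.1 cm^2
For equal Q, v ∝ 1/A, so v_ret/v_ext = A_cap/A_ann.

v_ret/v_ext ≈ 1.57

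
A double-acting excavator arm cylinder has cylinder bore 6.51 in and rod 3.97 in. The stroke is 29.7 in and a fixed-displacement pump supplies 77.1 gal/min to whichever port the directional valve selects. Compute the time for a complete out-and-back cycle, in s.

t ≈ 5.42 s

Cap-side area A_cap = π/4 × (6.51 in)² = 33.29 in^2
Rod-side annular area A_ann = π/4 × (6.51² − 3.97²) = 20.91 in^2
t_ext = A_cap·L/Q = 3.330 s
t_ret = A_ann·L/Q = 2.092 s
t_cycle = t_ext + t_ret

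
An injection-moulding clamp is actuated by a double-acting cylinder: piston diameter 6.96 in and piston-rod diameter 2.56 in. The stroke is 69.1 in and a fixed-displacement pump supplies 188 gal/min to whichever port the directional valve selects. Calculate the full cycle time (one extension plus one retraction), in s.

t ≈ 6.77 s

Cap-side area A_cap = π/4 × (6.96 in)² = 38.05 in^2
Rod-side annular area A_ann = π/4 × (6.96² − 2.56²) = 32.90 in^2
t_ext = A_cap·L/Q = 3.632 s
t_ret = A_ann·L/Q = 3.141 s
t_cycle = t_ext + t_ret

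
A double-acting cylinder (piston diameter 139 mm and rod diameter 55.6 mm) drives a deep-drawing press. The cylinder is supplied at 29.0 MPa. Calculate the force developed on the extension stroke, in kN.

Cap-side area A_cap = π/4 × (139 mm)² = 15170 mm^2
F = P × A_cap = 29.0 MPa × A_cap

F ≈ 440 kN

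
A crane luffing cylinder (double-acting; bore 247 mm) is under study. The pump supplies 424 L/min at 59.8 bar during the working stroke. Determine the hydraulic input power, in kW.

Hydraulic power = P × Q

W ≈ 42.3 kW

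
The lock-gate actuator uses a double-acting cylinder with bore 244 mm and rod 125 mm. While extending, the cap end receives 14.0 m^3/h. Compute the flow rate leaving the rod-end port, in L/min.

Cap-side area A_cap = π/4 × (244 mm)² = 46760 mm^2
Rod-side annular area A_ann = π/4 × (244² − 125²) = 34490 mm^2
Piston speed v = Q_in/A_cap; rod-end outflow Q_out = v × A_ann = Q_in × A_ann/A_cap.

Q_out ≈ 172 L/min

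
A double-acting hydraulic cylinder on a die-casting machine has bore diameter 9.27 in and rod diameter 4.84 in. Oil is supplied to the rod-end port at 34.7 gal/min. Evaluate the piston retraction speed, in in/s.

Rod-side annular area A_ann = π/4 × (9.27² − 4.84²) = 49.09 in^2
Flow into the rod-end port fills the annular volume.
v = Q / A

v ≈ 2.72 in/s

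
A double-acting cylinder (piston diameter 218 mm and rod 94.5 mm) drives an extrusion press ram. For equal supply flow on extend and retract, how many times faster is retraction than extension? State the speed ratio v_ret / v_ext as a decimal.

Cap-side area A_cap = π/4 × (218 mm)² = 37330 mm^2
Rod-side annular area A_ann = π/4 × (218² − 94.5²) = 30310 mm^2
For equal Q, v ∝ 1/A, so v_ret/v_ext = A_cap/A_ann.

v_ret/v_ext ≈ 1.23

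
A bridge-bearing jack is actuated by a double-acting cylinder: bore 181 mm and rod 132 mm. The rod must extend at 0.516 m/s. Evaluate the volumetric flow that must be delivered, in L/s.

Cap-side area A_cap = π/4 × (181 mm)² = 25730 mm^2
Q = A × v

Q ≈ 13.3 L/s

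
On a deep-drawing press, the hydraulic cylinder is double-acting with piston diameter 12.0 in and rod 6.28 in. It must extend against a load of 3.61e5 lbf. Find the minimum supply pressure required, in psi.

Cap-side area A_cap = π/4 × (12.0 in)² = 113.1 in^2
P = F / A = 3.61e5 lbf / A

P ≈ 3190 psi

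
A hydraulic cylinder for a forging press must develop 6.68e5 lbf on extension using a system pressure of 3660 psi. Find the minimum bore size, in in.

D ≈ 15.2 in

Extension force acts on the full piston face: F = P × (π/4)D².
D = √(4F / (πP)) = √(4 × 6.68e5 lbf / (π × 3660 psi))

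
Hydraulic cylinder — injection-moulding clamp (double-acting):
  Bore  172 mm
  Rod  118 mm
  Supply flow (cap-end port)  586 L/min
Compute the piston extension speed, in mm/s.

Cap-side area A_cap = π/4 × (172 mm)² = 23240 mm^2
v = Q / A

v ≈ 420 mm/s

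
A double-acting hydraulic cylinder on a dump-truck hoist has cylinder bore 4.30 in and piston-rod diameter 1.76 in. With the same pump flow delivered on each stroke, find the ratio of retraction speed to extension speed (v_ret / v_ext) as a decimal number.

Cap-side area A_cap = π/4 × (4.30 in)² = 14.52 in^2
Rod-side annular area A_ann = π/4 × (4.30² − 1.76²) = 12.09 in^2
For equal Q, v ∝ 1/A, so v_ret/v_ext = A_cap/A_ann.

v_ret/v_ext ≈ 1.20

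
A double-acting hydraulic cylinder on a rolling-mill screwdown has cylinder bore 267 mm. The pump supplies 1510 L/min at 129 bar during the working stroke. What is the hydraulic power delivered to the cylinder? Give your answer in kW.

Hydraulic power = P × Q

W ≈ 325 kW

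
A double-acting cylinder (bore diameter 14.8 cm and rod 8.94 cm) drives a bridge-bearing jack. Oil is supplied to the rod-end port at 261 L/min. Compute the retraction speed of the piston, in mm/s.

Rod-side annular area A_ann = π/4 × (14.8² − 8.94²) = 109.3 cm^2
Flow into the rod-end port fills the annular volume.
v = Q / A

v ≈ 398 mm/s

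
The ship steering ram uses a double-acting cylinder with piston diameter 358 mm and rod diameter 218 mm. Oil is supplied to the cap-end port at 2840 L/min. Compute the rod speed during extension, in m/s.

Cap-side area A_cap = π/4 × (358 mm)² = 1.007e5 mm^2
v = Q / A

v ≈ 0.470 m/s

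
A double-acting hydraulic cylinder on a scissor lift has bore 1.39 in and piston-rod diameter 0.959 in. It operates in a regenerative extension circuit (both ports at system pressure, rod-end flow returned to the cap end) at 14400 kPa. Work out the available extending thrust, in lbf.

With equal pressure on both faces, forces on the annular region cancel; the net push is pressure × rod cross-section.
Rod cross-section A_rod = π/4 × (0.959 in)² = 0.7223 in^2
F = P × A_rod

F ≈ 1510 lbf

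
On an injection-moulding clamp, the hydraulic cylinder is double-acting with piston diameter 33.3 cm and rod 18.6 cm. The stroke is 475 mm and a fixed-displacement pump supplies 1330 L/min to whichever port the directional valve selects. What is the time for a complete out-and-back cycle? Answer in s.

t ≈ 3.15 s

Cap-side area A_cap = π/4 × (33.3 cm)² = 870.9 cm^2
Rod-side annular area A_ann = π/4 × (33.3² − 18.6²) = 599.2 cm^2
t_ext = A_cap·L/Q = 1.866 s
t_ret = A_ann·L/Q = 1.284 s
t_cycle = t_ext + t_ret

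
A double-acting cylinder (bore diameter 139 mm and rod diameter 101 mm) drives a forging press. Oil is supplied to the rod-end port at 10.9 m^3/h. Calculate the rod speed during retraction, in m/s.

v ≈ 0.423 m/s

Rod-side annular area A_ann = π/4 × (139² − 101²) = 7163 mm^2
Flow into the rod-end port fills the annular volume.
v = Q / A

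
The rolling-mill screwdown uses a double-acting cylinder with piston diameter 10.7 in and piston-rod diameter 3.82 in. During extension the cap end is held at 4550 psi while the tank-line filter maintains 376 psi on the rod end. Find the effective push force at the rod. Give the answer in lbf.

Cap-side area A_cap = π/4 × (10.7 in)² = 89.92 in^2
Rod-side annular area A_ann = π/4 × (10.7² − 3.82²) = 78.46 in^2
Net thrust = P_cap·A_cap − P_rod·A_ann = 4.091e5 lbf − 29500 lbf

F ≈ 3.80e5 lbf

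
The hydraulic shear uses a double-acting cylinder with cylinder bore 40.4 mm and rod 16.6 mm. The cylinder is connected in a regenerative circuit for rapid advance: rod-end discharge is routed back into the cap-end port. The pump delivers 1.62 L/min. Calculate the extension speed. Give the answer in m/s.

In regeneration the rod-end outflow joins the pump flow into the cap end, so the net volume the pump must supply per unit advance equals the rod cross-section area.
Rod cross-section A_rod = π/4 × (16.6 mm)² = 216.4 mm^2
v = Q_pump / A_rod

v ≈ 0.125 m/s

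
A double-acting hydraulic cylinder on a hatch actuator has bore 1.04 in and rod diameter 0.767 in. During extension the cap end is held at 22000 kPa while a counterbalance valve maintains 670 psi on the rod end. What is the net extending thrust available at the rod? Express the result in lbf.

Cap-side area A_cap = π/4 × (1.04 in)² = 0.8495 in^2
Rod-side annular area A_ann = π/4 × (1.04² − 0.767²) = 0.3874 in^2
Net thrust = P_cap·A_cap − P_rod·A_ann = 2711 lbf − 259.6 lbf

F ≈ 2450 lbf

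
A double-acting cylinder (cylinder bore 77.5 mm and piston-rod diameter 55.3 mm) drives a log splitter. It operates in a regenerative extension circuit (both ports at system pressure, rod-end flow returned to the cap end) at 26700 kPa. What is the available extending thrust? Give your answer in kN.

With equal pressure on both faces, forces on the annular region cancel; the net push is pressure × rod cross-section.
Rod cross-section A_rod = π/4 × (55.3 mm)² = 2402 mm^2
F = P × A_rod

F ≈ 64.1 kN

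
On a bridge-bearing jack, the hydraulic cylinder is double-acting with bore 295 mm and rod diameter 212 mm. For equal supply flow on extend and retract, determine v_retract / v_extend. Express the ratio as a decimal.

Cap-side area A_cap = π/4 × (295 mm)² = 68350 mm^2
Rod-side annular area A_ann = π/4 × (295² − 212²) = 33050 mm^2
For equal Q, v ∝ 1/A, so v_ret/v_ext = A_cap/A_ann.

v_ret/v_ext ≈ 2.07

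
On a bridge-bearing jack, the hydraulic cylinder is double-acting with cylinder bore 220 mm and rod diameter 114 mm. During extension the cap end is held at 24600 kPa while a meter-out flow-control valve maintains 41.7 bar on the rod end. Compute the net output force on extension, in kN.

Cap-side area A_cap = π/4 × (220 mm)² = 38010 mm^2
Rod-side annular area A_ann = π/4 × (220² − 114²) = 27810 mm^2
Net thrust = P_cap·A_cap − P_rod·A_ann = 935.1 kN − 116.0 kN

F ≈ 819 kN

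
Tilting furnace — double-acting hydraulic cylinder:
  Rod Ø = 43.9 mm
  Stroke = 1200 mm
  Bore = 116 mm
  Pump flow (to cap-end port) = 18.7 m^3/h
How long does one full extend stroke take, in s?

Cap-side area A_cap = π/4 × (116 mm)² = 10570 mm^2
Swept volume V = A × L; t = V / Q = A·L / Q

t ≈ 2.44 s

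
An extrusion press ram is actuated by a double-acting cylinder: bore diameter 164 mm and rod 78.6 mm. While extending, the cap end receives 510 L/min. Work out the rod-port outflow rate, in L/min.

Q_out ≈ 393 L/min

Cap-side area A_cap = π/4 × (164 mm)² = 21120 mm^2
Rod-side annular area A_ann = π/4 × (164² − 78.6²) = 16270 mm^2
Piston speed v = Q_in/A_cap; rod-end outflow Q_out = v × A_ann = Q_in × A_ann/A_cap.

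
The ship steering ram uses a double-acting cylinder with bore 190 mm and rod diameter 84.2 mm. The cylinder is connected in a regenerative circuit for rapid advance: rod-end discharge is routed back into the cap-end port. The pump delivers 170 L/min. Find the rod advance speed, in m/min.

v ≈ 30.5 m/min

In regeneration the rod-end outflow joins the pump flow into the cap end, so the net volume the pump must supply per unit advance equals the rod cross-section area.
Rod cross-section A_rod = π/4 × (84.2 mm)² = 5568 mm^2
v = Q_pump / A_rod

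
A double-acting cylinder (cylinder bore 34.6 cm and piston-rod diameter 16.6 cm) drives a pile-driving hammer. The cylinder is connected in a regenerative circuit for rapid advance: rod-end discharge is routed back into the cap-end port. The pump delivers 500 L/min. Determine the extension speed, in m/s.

In regeneration the rod-end outflow joins the pump flow into the cap end, so the net volume the pump must supply per unit advance equals the rod cross-section area.
Rod cross-section A_rod = π/4 × (16.6 cm)² = 216.4 cm^2
v = Q_pump / A_rod

v ≈ 0.385 m/s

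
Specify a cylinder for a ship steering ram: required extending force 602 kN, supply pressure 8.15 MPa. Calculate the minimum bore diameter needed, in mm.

Extension force acts on the full piston face: F = P × (π/4)D².
D = √(4F / (πP)) = √(4 × 602 kN / (π × 8.15 MPa))

D ≈ 307 mm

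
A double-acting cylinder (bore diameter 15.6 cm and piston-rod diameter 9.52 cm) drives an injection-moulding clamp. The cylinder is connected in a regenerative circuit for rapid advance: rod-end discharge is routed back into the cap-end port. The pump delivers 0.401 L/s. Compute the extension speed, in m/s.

In regeneration the rod-end outflow joins the pump flow into the cap end, so the net volume the pump must supply per unit advance equals the rod cross-section area.
Rod cross-section A_rod = π/4 × (9.52 cm)² = 71.18 cm^2
v = Q_pump / A_rod

v ≈ 0.0563 m/s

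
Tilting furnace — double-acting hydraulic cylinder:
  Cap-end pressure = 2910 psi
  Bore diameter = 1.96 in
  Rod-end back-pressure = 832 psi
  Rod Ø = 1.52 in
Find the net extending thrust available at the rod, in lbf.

F ≈ 7780 lbf

Cap-side area A_cap = π/4 × (1.96 in)² = 3.017 in^2
Rod-side annular area A_ann = π/4 × (1.96² − 1.52²) = 1.203 in^2
Net thrust = P_cap·A_cap − P_rod·A_ann = 8780 lbf − 1001 lbf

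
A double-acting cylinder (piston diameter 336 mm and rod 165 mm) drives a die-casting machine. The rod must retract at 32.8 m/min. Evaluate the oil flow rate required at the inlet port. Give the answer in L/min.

Rod-side annular area A_ann = π/4 × (336² − 165²) = 67290 mm^2
Q = A × v

Q ≈ 2210 L/min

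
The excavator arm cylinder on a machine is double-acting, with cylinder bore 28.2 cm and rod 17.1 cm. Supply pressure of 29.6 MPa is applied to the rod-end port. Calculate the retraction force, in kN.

F ≈ 1170 kN

Rod-side annular area A_ann = π/4 × (28.2² − 17.1²) = 394.9 cm^2
On retraction the pressure acts on the annular area (bore minus rod).
F = P × A_ann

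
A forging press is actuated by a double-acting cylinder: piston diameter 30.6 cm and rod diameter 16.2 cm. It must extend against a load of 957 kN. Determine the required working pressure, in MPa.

Cap-side area A_cap = π/4 × (30.6 cm)² = 735.4 cm^2
P = F / A = 957 kN / A

P ≈ 13.0 MPa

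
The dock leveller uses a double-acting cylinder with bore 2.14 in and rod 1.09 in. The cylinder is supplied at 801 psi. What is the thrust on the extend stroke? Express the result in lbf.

F ≈ 2880 lbf

Cap-side area A_cap = π/4 × (2.14 in)² = 3.597 in^2
F = P × A_cap = 801 psi × A_cap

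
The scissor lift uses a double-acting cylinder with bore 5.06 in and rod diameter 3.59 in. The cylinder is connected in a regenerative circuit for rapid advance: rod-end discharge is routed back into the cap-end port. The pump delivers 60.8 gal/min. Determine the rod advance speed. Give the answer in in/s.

In regeneration the rod-end outflow joins the pump flow into the cap end, so the net volume the pump must supply per unit advance equals the rod cross-section area.
Rod cross-section A_rod = π/4 × (3.59 in)² = 10.12 in^2
v = Q_pump / A_rod

v ≈ 23.1 in/s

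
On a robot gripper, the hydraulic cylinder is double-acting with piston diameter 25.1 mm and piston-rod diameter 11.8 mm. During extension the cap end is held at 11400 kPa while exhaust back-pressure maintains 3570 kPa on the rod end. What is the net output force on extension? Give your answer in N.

Cap-side area A_cap = π/4 × (25.1 mm)² = 494.8 mm^2
Rod-side annular area A_ann = π/4 × (25.1² − 11.8²) = 385.4 mm^2
Net thrust = P_cap·A_cap − P_rod·A_ann = 5641 N − 1376 N

F ≈ 4260 N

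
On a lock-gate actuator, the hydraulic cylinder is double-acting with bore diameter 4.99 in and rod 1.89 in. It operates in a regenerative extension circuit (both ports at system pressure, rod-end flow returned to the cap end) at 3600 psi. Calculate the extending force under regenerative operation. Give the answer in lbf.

F ≈ 10100 lbf

With equal pressure on both faces, forces on the annular region cancel; the net push is pressure × rod cross-section.
Rod cross-section A_rod = π/4 × (1.89 in)² = 2.806 in^2
F = P × A_rod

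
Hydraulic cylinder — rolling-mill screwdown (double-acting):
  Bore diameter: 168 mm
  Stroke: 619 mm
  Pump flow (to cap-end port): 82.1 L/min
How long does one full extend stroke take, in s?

t ≈ 10.0 s

Cap-side area A_cap = π/4 × (168 mm)² = 22170 mm^2
Swept volume V = A × L; t = V / Q = A·L / Q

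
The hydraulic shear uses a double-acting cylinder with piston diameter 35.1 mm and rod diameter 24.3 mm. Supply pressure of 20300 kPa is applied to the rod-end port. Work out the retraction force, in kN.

Rod-side annular area A_ann = π/4 × (35.1² − 24.3²) = 503.8 mm^2
On retraction the pressure acts on the annular area (bore minus rod).
F = P × A_ann

F ≈ 10.2 kN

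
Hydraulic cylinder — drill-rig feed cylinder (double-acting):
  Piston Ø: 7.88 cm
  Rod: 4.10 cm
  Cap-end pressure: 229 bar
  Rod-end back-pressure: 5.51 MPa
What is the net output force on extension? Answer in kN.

F ≈ 92.1 kN

Cap-side area A_cap = π/4 × (7.88 cm)² = 48.77 cm^2
Rod-side annular area A_ann = π/4 × (7.88² − 4.10²) = 35.57 cm^2
Net thrust = P_cap·A_cap − P_rod·A_ann = 111.7 kN − 19.60 kN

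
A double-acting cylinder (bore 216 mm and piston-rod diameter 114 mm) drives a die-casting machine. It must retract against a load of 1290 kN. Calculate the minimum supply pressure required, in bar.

P ≈ 488 bar

Rod-side annular area A_ann = π/4 × (216² − 114²) = 26440 mm^2
Retraction: pressure acts on the annular area.
P = F / A = 1290 kN / A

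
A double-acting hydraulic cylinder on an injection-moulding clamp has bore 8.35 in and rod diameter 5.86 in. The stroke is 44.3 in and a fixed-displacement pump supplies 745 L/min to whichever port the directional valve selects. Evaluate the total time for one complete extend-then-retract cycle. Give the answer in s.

t ≈ 4.83 s

Cap-side area A_cap = π/4 × (8.35 in)² = 54.76 in^2
Rod-side annular area A_ann = π/4 × (8.35² − 5.86²) = 27.79 in^2
t_ext = A_cap·L/Q = 3.202 s
t_ret = A_ann·L/Q = 1.625 s
t_cycle = t_ext + t_ret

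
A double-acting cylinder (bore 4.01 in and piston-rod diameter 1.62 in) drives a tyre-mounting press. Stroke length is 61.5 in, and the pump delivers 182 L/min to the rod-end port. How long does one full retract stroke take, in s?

t ≈ 3.51 s

Rod-side annular area A_ann = π/4 × (4.01² − 1.62²) = 10.57 in^2
Swept volume V = A × L; t = V / Q = A·L / Q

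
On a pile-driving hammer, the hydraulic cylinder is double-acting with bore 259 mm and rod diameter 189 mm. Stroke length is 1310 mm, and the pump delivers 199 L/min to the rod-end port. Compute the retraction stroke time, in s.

t ≈ 9.73 s

Rod-side annular area A_ann = π/4 × (259² − 189²) = 24630 mm^2
Swept volume V = A × L; t = V / Q = A·L / Q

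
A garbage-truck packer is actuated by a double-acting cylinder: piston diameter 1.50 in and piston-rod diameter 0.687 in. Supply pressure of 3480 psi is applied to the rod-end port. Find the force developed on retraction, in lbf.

F ≈ 4860 lbf

Rod-side annular area A_ann = π/4 × (1.50² − 0.687²) = 1.396 in^2
On retraction the pressure acts on the annular area (bore minus rod).
F = P × A_ann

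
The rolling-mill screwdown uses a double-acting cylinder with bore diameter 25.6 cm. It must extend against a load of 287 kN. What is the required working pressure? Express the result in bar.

Cap-side area A_cap = π/4 × (25.6 cm)² = 514.7 cm^2
P = F / A = 287 kN / A

P ≈ 55.8 bar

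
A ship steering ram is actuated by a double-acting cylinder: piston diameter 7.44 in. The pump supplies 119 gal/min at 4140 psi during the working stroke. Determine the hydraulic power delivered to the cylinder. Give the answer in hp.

W ≈ 287 hp

Hydraulic power = P × Q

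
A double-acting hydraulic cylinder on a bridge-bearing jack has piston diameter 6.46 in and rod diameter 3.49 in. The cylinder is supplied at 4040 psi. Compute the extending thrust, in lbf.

F ≈ 1.32e5 lbf

Cap-side area A_cap = π/4 × (6.46 in)² = 32.78 in^2
F = P × A_cap = 4040 psi × A_cap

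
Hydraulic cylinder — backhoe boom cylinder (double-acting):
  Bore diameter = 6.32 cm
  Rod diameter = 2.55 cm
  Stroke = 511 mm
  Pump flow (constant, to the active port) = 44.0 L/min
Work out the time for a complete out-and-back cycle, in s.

Cap-side area A_cap = π/4 × (6.32 cm)² = 31.37 cm^2
Rod-side annular area A_ann = π/4 × (6.32² − 2.55²) = 26.26 cm^2
t_ext = A_cap·L/Q = 2.186 s
t_ret = A_ann·L/Q = 1.830 s
t_cycle = t_ext + t_ret

t ≈ 4.02 s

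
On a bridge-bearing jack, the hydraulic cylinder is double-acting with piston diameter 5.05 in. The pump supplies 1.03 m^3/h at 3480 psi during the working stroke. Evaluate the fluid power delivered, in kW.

W ≈ 6.86 kW

Hydraulic power = P × Q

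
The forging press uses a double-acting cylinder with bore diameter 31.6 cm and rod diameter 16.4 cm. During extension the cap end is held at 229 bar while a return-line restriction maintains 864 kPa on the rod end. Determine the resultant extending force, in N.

F ≈ 1.75e6 N

Cap-side area A_cap = π/4 × (31.6 cm)² = 784.3 cm^2
Rod-side annular area A_ann = π/4 × (31.6² − 16.4²) = 573.0 cm^2
Net thrust = P_cap·A_cap − P_rod·A_ann = 1.796e6 N − 49510 N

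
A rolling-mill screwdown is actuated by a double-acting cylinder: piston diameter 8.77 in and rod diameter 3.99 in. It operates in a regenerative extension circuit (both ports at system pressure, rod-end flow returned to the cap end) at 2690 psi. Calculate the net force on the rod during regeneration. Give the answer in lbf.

With equal pressure on both faces, forces on the annular region cancel; the net push is pressure × rod cross-section.
Rod cross-section A_rod = π/4 × (3.99 in)² = 12.50 in^2
F = P × A_rod

F ≈ 33600 lbf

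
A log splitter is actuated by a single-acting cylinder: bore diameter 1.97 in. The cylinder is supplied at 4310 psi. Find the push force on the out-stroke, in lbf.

Cap-side area A_cap = π/4 × (1.97 in)² = 3.048 in^2
F = P × A_cap = 4310 psi × A_cap

F ≈ 13100 lbf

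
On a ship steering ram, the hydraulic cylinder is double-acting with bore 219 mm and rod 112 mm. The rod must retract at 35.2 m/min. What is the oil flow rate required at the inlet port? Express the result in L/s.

Q ≈ 16.3 L/s

Rod-side annular area A_ann = π/4 × (219² − 112²) = 27820 mm^2
Q = A × v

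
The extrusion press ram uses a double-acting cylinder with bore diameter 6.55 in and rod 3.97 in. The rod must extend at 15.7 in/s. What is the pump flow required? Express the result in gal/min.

Q ≈ 137 gal/min

Cap-side area A_cap = π/4 × (6.55 in)² = 33.70 in^2
Q = A × v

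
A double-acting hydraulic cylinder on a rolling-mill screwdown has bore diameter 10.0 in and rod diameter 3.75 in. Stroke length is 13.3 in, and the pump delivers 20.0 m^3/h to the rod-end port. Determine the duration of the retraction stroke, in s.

Rod-side annular area A_ann = π/4 × (10.0² − 3.75²) = 67.50 in^2
Swept volume V = A × L; t = V / Q = A·L / Q

t ≈ 2.65 s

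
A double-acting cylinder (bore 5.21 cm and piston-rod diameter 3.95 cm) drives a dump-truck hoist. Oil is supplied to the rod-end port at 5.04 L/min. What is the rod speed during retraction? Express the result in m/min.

v ≈ 5.56 m/min

Rod-side annular area A_ann = π/4 × (5.21² − 3.95²) = 9.065 cm^2
Flow into the rod-end port fills the annular volume.
v = Q / A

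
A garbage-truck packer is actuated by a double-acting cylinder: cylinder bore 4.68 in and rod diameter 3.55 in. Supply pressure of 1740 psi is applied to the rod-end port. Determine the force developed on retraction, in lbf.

F ≈ 12700 lbf

Rod-side annular area A_ann = π/4 × (4.68² − 3.55²) = 7.304 in^2
On retraction the pressure acts on the annular area (bore minus rod).
F = P × A_ann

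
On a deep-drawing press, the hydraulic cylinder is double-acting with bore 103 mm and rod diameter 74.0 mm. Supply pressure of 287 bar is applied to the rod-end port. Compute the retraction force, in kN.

F ≈ 116 kN

Rod-side annular area A_ann = π/4 × (103² − 74.0²) = 4031 mm^2
On retraction the pressure acts on the annular area (bore minus rod).
F = P × A_ann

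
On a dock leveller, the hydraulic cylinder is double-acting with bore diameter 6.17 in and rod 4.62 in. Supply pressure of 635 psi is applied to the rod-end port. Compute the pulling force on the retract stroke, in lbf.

Rod-side annular area A_ann = π/4 × (6.17² − 4.62²) = 13.14 in^2
On retraction the pressure acts on the annular area (bore minus rod).
F = P × A_ann

F ≈ 8340 lbf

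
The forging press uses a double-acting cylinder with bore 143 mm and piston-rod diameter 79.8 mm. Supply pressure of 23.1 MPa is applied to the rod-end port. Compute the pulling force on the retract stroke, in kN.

F ≈ 255 kN

Rod-side annular area A_ann = π/4 × (143² − 79.8²) = 11060 mm^2
On retraction the pressure acts on the annular area (bore minus rod).
F = P × A_ann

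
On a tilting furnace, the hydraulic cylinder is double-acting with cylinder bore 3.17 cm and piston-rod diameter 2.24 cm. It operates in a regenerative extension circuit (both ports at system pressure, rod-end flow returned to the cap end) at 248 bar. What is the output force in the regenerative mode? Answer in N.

F ≈ 9770 N

With equal pressure on both faces, forces on the annular region cancel; the net push is pressure × rod cross-section.
Rod cross-section A_rod = π/4 × (2.24 cm)² = 3.941 cm^2
F = P × A_rod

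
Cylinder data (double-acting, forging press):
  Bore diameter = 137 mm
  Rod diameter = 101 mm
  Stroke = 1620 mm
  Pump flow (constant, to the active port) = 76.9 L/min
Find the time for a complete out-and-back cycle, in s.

t ≈ 27.1 s

Cap-side area A_cap = π/4 × (137 mm)² = 14740 mm^2
Rod-side annular area A_ann = π/4 × (137² − 101²) = 6729 mm^2
t_ext = A_cap·L/Q = 18.63 s
t_ret = A_ann·L/Q = 8.506 s
t_cycle = t_ext + t_ret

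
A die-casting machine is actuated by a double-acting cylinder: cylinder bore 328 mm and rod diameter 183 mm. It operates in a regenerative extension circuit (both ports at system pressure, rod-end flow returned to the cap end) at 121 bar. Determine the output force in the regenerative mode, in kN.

F ≈ 318 kN

With equal pressure on both faces, forces on the annular region cancel; the net push is pressure × rod cross-section.
Rod cross-section A_rod = π/4 × (183 mm)² = 26300 mm^2
F = P × A_rod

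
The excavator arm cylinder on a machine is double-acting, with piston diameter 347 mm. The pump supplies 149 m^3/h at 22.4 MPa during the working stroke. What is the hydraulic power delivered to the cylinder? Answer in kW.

W ≈ 927 kW

Hydraulic power = P × Q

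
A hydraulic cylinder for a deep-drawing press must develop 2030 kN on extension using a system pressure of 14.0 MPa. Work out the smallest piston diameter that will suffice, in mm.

D ≈ 430 mm

Extension force acts on the full piston face: F = P × (π/4)D².
D = √(4F / (πP)) = √(4 × 2030 kN / (π × 14.0 MPa))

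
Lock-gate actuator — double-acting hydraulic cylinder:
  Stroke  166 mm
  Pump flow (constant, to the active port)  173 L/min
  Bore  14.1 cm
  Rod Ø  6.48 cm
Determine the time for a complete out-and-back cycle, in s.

t ≈ 1.61 s

Cap-side area A_cap = π/4 × (14.1 cm)² = 156.1 cm^2
Rod-side annular area A_ann = π/4 × (14.1² − 6.48²) = 123.2 cm^2
t_ext = A_cap·L/Q = 0.8990 s
t_ret = A_ann·L/Q = 0.7091 s
t_cycle = t_ext + t_ret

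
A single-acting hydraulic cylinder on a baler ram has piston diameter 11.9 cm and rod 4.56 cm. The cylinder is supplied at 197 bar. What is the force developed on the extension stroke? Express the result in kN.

F ≈ 219 kN

Cap-side area A_cap = π/4 × (11.9 cm)² = 111.2 cm^2
F = P × A_cap = 197 bar × A_cap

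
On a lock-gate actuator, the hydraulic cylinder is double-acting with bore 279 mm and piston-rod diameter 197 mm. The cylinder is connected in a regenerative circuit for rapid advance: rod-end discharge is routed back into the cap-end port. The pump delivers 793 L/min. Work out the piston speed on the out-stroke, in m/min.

v ≈ 26.0 m/min

In regeneration the rod-end outflow joins the pump flow into the cap end, so the net volume the pump must supply per unit advance equals the rod cross-section area.
Rod cross-section A_rod = π/4 × (197 mm)² = 30480 mm^2
v = Q_pump / A_rod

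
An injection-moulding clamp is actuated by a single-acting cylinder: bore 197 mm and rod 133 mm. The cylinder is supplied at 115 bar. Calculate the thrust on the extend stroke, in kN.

F ≈ 351 kN

Cap-side area A_cap = π/4 × (197 mm)² = 30480 mm^2
F = P × A_cap = 115 bar × A_cap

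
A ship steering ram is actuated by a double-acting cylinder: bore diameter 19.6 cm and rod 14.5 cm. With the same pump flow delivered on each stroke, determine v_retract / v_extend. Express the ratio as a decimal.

Cap-side area A_cap = π/4 × (19.6 cm)² = 301.7 cm^2
Rod-side annular area A_ann = π/4 × (19.6² − 14.5²) = 136.6 cm^2
For equal Q, v ∝ 1/A, so v_ret/v_ext = A_cap/A_ann.

v_ret/v_ext ≈ 2.21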